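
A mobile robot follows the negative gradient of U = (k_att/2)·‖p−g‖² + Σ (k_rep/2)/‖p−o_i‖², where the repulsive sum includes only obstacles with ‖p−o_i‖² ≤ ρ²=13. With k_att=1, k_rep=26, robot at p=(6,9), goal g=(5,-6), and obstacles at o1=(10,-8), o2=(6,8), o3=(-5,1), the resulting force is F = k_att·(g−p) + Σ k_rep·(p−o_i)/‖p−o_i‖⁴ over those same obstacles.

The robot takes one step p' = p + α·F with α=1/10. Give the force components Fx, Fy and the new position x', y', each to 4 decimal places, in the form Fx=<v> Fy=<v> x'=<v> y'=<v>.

F_att = 1·(g−p) = 1·(-1,-15) = (-1.0000,-15.0000)
o1: d²=305 > ρ²=13 → inactive
o2: d²=1 ≤ ρ²=13; F_rep = 26·(0,1)/1² = (0.0000,26.0000)
o3: d²=185 > ρ²=13 → inactive
F = F_att + ΣF_rep = (-1.0000,11.0000)
p' = p + 1/10·F = (5.9000,10.1000)

Fx=-1.0000 Fy=11.0000 x'=5.9000 y'=10.1000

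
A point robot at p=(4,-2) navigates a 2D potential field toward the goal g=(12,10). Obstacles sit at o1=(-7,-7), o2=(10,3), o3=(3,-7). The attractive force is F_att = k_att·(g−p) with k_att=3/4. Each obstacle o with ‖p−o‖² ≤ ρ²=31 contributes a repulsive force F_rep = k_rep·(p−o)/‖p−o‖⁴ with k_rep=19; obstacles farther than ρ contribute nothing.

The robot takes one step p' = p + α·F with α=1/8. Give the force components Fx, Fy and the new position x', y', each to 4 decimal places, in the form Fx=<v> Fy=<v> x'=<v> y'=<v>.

F_att = 3/4·(g−p) = 3/4·(8,12) = (6.0000,9.0000)
o1: d²=146 > ρ²=31 → inactive
o2: d²=61 > ρ²=31 → inactive
o3: d²=26 ≤ ρ²=31; F_rep = 19·(1,5)/26² = (0.0281,0.1405)
F = F_att + ΣF_rep = (6.0281,9.1405)
p' = p + 1/8·F = (4.7535,-0.8574)

Fx=6.0281 Fy=9.1405 x'=4.7535 y'=-0.8574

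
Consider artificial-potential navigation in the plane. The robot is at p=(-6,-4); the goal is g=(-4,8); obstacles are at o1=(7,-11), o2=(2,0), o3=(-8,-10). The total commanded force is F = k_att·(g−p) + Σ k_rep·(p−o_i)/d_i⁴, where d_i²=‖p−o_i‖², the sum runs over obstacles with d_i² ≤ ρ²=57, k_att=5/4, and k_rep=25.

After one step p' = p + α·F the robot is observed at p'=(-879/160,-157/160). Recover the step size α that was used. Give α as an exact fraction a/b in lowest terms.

F_att = 5/4·(g−p) = 5/4·(2,12) = (2.5000,15.0000)
o1: d²=218 > ρ²=57 → inactive
o2: d²=80 > ρ²=57 → inactive
o3: d²=40 ≤ ρ²=57; F_rep = 25·(2,6)/40² = (0.0312,0.0938)
F = F_att + ΣF_rep = (2.5312,15.0938)
Δp = p'−p = (0.5062,3.0187); α = Δx/Fx = (81/160) / (81/32) = 1/5
check: Δy/Fy = (483/160) / (483/32) = 1/5 ✓

α = 1/5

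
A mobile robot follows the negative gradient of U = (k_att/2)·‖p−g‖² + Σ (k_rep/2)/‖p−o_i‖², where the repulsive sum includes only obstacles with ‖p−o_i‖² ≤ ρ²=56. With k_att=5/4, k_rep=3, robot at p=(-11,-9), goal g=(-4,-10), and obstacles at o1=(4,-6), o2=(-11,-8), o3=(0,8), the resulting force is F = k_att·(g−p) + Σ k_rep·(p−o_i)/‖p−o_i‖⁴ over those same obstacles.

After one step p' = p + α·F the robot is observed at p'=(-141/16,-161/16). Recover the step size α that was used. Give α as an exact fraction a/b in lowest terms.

F_att = 5/4·(g−p) = 5/4·(7,-1) = (8.7500,-1.2500)
o1: d²=234 > ρ²=56 → inactive
o2: d²=1 ≤ ρ²=56; F_rep = 3·(0,-1)/1² = (0.0000,-3.0000)
o3: d²=410 > ρ²=56 → inactive
F = F_att + ΣF_rep = (8.7500,-4.2500)
Δp = p'−p = (2.1875,-1.0625); α = Δx/Fx = (35/16) / (35/4) = 1/4
check: Δy/Fy = (-17/16) / (-17/4) = 1/4 ✓

α = 1/4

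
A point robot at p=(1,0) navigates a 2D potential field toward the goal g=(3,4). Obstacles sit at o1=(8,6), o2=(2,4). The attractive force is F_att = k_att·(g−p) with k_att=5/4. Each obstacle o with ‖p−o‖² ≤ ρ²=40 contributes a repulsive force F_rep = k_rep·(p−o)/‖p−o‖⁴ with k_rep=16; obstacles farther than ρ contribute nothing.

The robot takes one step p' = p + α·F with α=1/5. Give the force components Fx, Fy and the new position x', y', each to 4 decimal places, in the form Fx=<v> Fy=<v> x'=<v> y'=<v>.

Fx=2.4446 Fy=4.7785 x'=1.4889 y'=0.9557

F_att = 5/4·(g−p) = 5/4·(2,4) = (2.5000,5.0000)
o1: d²=85 > ρ²=40 → inactive
o2: d²=17 ≤ ρ²=40; F_rep = 16·(-1,-4)/17² = (-0.0554,-0.2215)
F = F_att + ΣF_rep = (2.4446,4.7785)
p' = p + 1/5·F = (1.4889,0.9557)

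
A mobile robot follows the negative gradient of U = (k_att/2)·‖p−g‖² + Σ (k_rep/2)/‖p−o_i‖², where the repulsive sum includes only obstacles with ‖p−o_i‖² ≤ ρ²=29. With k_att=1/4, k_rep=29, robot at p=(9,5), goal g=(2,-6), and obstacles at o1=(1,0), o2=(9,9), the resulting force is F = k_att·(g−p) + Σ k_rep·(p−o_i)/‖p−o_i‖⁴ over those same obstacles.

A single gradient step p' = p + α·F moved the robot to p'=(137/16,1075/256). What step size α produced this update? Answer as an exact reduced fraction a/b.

F_att = 1/4·(g−p) = 1/4·(-7,-11) = (-1.7500,-2.7500)
o1: d²=89 > ρ²=29 → inactive
o2: d²=16 ≤ ρ²=29; F_rep = 29·(0,-4)/16² = (0.0000,-0.4531)
F = F_att + ΣF_rep = (-1.7500,-3.2031)
Δp = p'−p = (-0.4375,-0.8008); α = Δx/Fx = (-7/16) / (-7/4) = 1/4
check: Δy/Fy = (-205/256) / (-205/64) = 1/4 ✓

α = 1/4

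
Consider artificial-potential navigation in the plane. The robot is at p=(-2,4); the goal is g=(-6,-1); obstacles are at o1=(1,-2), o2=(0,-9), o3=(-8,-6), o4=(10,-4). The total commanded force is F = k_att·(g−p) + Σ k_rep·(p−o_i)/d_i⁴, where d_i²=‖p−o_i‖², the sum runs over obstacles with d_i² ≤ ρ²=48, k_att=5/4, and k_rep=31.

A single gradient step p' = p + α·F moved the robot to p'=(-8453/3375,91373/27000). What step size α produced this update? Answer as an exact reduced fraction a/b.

α = 1/10

F_att = 5/4·(g−p) = 5/4·(-4,-5) = (-5.0000,-6.2500)
o1: d²=45 ≤ ρ²=48; F_rep = 31·(-3,6)/45² = (-0.0459,0.0919)
o2: d²=173 > ρ²=48 → inactive
o3: d²=136 > ρ²=48 → inactive
o4: d²=208 > ρ²=48 → inactive
F = F_att + ΣF_rep = (-5.0459,-6.1581)
Δp = p'−p = (-0.5046,-0.6158); α = Δx/Fx = (-1703/3375) / (-3406/675) = 1/10
check: Δy/Fy = (-16627/27000) / (-16627/2700) = 1/10 ✓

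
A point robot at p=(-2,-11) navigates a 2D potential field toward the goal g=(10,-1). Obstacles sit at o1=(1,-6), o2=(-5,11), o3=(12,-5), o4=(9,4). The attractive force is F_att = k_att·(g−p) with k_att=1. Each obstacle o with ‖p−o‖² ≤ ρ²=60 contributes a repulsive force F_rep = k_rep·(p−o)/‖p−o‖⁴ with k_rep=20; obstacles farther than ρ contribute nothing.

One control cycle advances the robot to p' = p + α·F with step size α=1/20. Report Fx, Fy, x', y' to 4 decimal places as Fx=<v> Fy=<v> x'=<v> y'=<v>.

Fx=11.9481 Fy=9.9135 x'=-1.4026 y'=-10.5043

F_att = 1·(g−p) = 1·(12,10) = (12.0000,10.0000)
o1: d²=34 ≤ ρ²=60; F_rep = 20·(-3,-5)/34² = (-0.0519,-0.0865)
o2: d²=493 > ρ²=60 → inactive
o3: d²=232 > ρ²=60 → inactive
o4: d²=346 > ρ²=60 → inactive
F = F_att + ΣF_rep = (11.9481,9.9135)
p' = p + 1/20·F = (-1.4026,-10.5043)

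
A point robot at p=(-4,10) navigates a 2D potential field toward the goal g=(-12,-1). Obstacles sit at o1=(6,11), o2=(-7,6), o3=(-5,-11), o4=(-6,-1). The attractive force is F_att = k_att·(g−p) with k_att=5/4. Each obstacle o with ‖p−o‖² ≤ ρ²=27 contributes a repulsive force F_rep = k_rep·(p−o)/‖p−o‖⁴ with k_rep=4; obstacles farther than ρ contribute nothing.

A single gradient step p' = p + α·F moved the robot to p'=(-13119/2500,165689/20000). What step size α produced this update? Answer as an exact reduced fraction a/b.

F_att = 5/4·(g−p) = 5/4·(-8,-11) = (-10.0000,-13.7500)
o1: d²=101 > ρ²=27 → inactive
o2: d²=25 ≤ ρ²=27; F_rep = 4·(3,4)/25² = (0.0192,0.0256)
o3: d²=442 > ρ²=27 → inactive
o4: d²=125 > ρ²=27 → inactive
F = F_att + ΣF_rep = (-9.9808,-13.7244)
Δp = p'−p = (-1.2476,-1.7155); α = Δx/Fx = (-3119/2500) / (-6238/625) = 1/8
check: Δy/Fy = (-34311/20000) / (-34311/2500) = 1/8 ✓

α = 1/8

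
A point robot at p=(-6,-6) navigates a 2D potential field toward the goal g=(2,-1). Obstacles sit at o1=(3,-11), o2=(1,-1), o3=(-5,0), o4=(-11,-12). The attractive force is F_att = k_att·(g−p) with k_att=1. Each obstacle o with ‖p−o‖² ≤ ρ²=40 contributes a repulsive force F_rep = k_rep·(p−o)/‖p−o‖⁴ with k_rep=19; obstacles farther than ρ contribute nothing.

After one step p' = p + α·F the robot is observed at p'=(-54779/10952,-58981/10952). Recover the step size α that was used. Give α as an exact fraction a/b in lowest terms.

F_att = 1·(g−p) = 1·(8,5) = (8.0000,5.0000)
o1: d²=106 > ρ²=40 → inactive
o2: d²=74 > ρ²=40 → inactive
o3: d²=37 ≤ ρ²=40; F_rep = 19·(-1,-6)/37² = (-0.0139,-0.0833)
o4: d²=61 > ρ²=40 → inactive
F = F_att + ΣF_rep = (7.9861,4.9167)
Δp = p'−p = (0.9983,0.6146); α = Δx/Fx = (10933/10952) / (10933/1369) = 1/8
check: Δy/Fy = (6731/10952) / (6731/1369) = 1/8 ✓

α = 1/8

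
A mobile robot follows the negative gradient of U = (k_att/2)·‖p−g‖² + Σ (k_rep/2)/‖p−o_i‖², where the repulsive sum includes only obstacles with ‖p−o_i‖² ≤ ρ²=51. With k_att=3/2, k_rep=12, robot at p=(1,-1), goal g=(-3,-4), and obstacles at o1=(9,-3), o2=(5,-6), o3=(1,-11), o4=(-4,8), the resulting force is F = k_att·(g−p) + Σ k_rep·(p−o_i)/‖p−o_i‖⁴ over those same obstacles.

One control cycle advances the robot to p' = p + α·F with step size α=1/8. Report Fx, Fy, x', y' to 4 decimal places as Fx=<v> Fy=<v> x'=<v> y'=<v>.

F_att = 3/2·(g−p) = 3/2·(-4,-3) = (-6.0000,-4.5000)
o1: d²=68 > ρ²=51 → inactive
o2: d²=41 ≤ ρ²=51; F_rep = 12·(-4,5)/41² = (-0.0286,0.0357)
o3: d²=100 > ρ²=51 → inactive
o4: d²=106 > ρ²=51 → inactive
F = F_att + ΣF_rep = (-6.0286,-4.4643)
p' = p + 1/8·F = (0.2464,-1.5580)

Fx=-6.0286 Fy=-4.4643 x'=0.2464 y'=-1.5580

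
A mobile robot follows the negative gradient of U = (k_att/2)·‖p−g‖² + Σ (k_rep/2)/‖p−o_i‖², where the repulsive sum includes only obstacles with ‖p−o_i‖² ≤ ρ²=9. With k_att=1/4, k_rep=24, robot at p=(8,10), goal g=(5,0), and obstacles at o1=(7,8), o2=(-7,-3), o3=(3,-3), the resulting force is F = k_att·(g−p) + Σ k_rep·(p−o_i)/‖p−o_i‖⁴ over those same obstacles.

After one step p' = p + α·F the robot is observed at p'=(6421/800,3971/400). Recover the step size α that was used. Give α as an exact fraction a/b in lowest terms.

F_att = 1/4·(g−p) = 1/4·(-3,-10) = (-0.7500,-2.5000)
o1: d²=5 ≤ ρ²=9; F_rep = 24·(1,2)/5² = (0.9600,1.9200)
o2: d²=394 > ρ²=9 → inactive
o3: d²=194 > ρ²=9 → inactive
F = F_att + ΣF_rep = (0.2100,-0.5800)
Δp = p'−p = (0.0262,-0.0725); α = Δx/Fx = (21/800) / (21/100) = 1/8
check: Δy/Fy = (-29/400) / (-29/50) = 1/8 ✓

α = 1/8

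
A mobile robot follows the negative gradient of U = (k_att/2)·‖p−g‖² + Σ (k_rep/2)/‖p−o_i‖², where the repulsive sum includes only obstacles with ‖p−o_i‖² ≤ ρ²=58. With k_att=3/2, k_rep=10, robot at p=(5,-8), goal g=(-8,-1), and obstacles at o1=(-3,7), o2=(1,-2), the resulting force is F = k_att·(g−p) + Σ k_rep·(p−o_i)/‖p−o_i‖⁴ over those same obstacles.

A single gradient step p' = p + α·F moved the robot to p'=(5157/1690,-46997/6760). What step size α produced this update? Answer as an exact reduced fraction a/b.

F_att = 3/2·(g−p) = 3/2·(-13,7) = (-19.5000,10.5000)
o1: d²=289 > ρ²=58 → inactive
o2: d²=52 ≤ ρ²=58; F_rep = 10·(4,-6)/52² = (0.0148,-0.0222)
F = F_att + ΣF_rep = (-19.4852,10.4778)
Δp = p'−p = (-1.9485,1.0478); α = Δx/Fx = (-3293/1690) / (-3293/169) = 1/10
check: Δy/Fy = (7083/6760) / (7083/676) = 1/10 ✓

α = 1/10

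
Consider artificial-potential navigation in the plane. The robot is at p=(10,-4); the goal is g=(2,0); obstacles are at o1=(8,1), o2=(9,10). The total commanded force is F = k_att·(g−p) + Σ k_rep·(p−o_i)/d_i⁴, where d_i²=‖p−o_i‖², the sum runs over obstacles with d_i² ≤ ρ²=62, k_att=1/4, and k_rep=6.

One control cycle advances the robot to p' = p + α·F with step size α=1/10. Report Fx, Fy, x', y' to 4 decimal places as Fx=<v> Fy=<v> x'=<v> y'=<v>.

Fx=-1.9857 Fy=0.9643 x'=9.8014 y'=-3.9036

F_att = 1/4·(g−p) = 1/4·(-8,4) = (-2.0000,1.0000)
o1: d²=29 ≤ ρ²=62; F_rep = 6·(2,-5)/29² = (0.0143,-0.0357)
o2: d²=197 > ρ²=62 → inactive
F = F_att + ΣF_rep = (-1.9857,0.9643)
p' = p + 1/10·F = (9.8014,-3.9036)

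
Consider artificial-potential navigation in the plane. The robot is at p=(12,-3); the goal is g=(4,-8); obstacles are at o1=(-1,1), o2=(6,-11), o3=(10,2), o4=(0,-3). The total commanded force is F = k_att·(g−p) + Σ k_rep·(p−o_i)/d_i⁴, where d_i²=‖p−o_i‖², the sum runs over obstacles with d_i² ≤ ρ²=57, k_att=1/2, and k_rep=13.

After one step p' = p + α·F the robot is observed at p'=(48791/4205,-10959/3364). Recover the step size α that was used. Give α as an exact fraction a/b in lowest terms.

α = 1/10

F_att = 1/2·(g−p) = 1/2·(-8,-5) = (-4.0000,-2.5000)
o1: d²=185 > ρ²=57 → inactive
o2: d²=100 > ρ²=57 → inactive
o3: d²=29 ≤ ρ²=57; F_rep = 13·(2,-5)/29² = (0.0309,-0.0773)
o4: d²=144 > ρ²=57 → inactive
F = F_att + ΣF_rep = (-3.9691,-2.5773)
Δp = p'−p = (-0.3969,-0.2577); α = Δx/Fx = (-1669/4205) / (-3338/841) = 1/10
check: Δy/Fy = (-867/3364) / (-4335/1682) = 1/10 ✓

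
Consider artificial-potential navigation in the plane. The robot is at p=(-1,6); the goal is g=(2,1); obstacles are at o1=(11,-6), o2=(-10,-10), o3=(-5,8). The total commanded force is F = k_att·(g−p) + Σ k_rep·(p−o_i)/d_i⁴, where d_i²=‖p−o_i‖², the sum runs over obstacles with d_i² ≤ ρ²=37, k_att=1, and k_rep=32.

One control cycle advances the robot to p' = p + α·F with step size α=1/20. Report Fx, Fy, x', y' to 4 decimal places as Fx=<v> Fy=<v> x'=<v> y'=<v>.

F_att = 1·(g−p) = 1·(3,-5) = (3.0000,-5.0000)
o1: d²=288 > ρ²=37 → inactive
o2: d²=337 > ρ²=37 → inactive
o3: d²=20 ≤ ρ²=37; F_rep = 32·(4,-2)/20² = (0.3200,-0.1600)
F = F_att + ΣF_rep = (3.3200,-5.1600)
p' = p + 1/20·F = (-0.8340,5.7420)

Fx=3.3200 Fy=-5.1600 x'=-0.8340 y'=5.7420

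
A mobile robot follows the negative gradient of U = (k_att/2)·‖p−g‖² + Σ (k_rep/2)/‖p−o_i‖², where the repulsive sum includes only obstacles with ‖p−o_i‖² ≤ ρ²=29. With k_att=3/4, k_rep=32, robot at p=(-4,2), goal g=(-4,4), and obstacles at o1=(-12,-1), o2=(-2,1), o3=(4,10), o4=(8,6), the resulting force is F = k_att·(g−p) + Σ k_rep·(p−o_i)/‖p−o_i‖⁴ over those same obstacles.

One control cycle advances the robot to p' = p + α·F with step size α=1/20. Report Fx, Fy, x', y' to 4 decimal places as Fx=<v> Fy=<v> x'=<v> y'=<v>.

Fx=-2.5600 Fy=2.7800 x'=-4.1280 y'=2.1390

F_att = 3/4·(g−p) = 3/4·(0,2) = (0.0000,1.5000)
o1: d²=73 > ρ²=29 → inactive
o2: d²=5 ≤ ρ²=29; F_rep = 32·(-2,1)/5² = (-2.5600,1.2800)
o3: d²=128 > ρ²=29 → inactive
o4: d²=160 > ρ²=29 → inactive
F = F_att + ΣF_rep = (-2.5600,2.7800)
p' = p + 1/20·F = (-4.1280,2.1390)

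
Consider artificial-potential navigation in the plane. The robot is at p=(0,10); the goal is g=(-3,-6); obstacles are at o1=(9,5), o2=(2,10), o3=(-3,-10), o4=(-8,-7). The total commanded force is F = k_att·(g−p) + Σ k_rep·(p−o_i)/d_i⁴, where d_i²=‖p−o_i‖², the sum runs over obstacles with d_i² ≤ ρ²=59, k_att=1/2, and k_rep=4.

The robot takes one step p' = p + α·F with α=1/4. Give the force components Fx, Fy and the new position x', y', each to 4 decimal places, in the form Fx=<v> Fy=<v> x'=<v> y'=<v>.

F_att = 1/2·(g−p) = 1/2·(-3,-16) = (-1.5000,-8.0000)
o1: d²=106 > ρ²=59 → inactive
o2: d²=4 ≤ ρ²=59; F_rep = 4·(-2,0)/4² = (-0.5000,0.0000)
o3: d²=409 > ρ²=59 → inactive
o4: d²=353 > ρ²=59 → inactive
F = F_att + ΣF_rep = (-2.0000,-8.0000)
p' = p + 1/4·F = (-0.5000,8.0000)

Fx=-2.0000 Fy=-8.0000 x'=-0.5000 y'=8.0000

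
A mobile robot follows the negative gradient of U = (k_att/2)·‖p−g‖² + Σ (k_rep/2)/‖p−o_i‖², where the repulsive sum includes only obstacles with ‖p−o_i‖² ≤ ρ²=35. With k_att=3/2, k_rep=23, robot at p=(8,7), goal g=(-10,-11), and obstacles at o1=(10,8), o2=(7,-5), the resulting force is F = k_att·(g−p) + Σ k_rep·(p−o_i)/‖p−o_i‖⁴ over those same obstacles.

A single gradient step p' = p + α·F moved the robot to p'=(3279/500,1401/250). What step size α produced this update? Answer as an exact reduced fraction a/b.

α = 1/20

F_att = 3/2·(g−p) = 3/2·(-18,-18) = (-27.0000,-27.0000)
o1: d²=5 ≤ ρ²=35; F_rep = 23·(-2,-1)/5² = (-1.8400,-0.9200)
o2: d²=145 > ρ²=35 → inactive
F = F_att + ΣF_rep = (-28.8400,-27.9200)
Δp = p'−p = (-1.4420,-1.3960); α = Δx/Fx = (-721/500) / (-721/25) = 1/20
check: Δy/Fy = (-349/250) / (-698/25) = 1/20 ✓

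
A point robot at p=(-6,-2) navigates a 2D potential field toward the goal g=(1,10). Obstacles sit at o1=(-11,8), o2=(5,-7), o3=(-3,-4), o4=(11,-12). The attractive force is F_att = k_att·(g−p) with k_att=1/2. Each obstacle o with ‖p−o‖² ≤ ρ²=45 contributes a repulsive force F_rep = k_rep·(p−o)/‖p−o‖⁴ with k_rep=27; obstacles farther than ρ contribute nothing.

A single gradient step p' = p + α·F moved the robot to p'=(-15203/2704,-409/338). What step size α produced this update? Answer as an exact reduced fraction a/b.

F_att = 1/2·(g−p) = 1/2·(7,12) = (3.5000,6.0000)
o1: d²=125 > ρ²=45 → inactive
o2: d²=146 > ρ²=45 → inactive
o3: d²=13 ≤ ρ²=45; F_rep = 27·(-3,2)/13² = (-0.4793,0.3195)
o4: d²=389 > ρ²=45 → inactive
F = F_att + ΣF_rep = (3.0207,6.3195)
Δp = p'−p = (0.3776,0.7899); α = Δx/Fx = (1021/2704) / (1021/338) = 1/8
check: Δy/Fy = (267/338) / (1068/169) = 1/8 ✓

α = 1/8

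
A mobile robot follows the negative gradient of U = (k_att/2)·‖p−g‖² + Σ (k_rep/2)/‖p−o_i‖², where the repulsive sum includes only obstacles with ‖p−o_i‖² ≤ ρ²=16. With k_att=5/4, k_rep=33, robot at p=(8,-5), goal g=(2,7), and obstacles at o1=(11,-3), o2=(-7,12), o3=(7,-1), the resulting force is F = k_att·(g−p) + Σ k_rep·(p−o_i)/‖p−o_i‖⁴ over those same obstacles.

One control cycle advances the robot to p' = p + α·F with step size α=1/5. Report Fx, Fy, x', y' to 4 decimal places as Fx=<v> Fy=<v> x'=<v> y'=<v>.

F_att = 5/4·(g−p) = 5/4·(-6,12) = (-7.5000,15.0000)
o1: d²=13 ≤ ρ²=16; F_rep = 33·(-3,-2)/13² = (-0.5858,-0.3905)
o2: d²=514 > ρ²=16 → inactive
o3: d²=17 > ρ²=16 → inactive
F = F_att + ΣF_rep = (-8.0858,14.6095)
p' = p + 1/5·F = (6.3828,-2.0781)

Fx=-8.0858 Fy=14.6095 x'=6.3828 y'=-2.0781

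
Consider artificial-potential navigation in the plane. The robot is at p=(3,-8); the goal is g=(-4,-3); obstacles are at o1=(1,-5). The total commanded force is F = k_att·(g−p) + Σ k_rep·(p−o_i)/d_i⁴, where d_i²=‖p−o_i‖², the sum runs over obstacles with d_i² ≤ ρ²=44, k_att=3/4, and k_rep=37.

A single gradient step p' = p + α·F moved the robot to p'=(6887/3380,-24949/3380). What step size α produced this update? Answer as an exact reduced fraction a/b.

α = 1/5

F_att = 3/4·(g−p) = 3/4·(-7,5) = (-5.2500,3.7500)
o1: d²=13 ≤ ρ²=44; F_rep = 37·(2,-3)/13² = (0.4379,-0.6568)
F = F_att + ΣF_rep = (-4.8121,3.0932)
Δp = p'−p = (-0.9624,0.6186); α = Δx/Fx = (-3253/3380) / (-3253/676) = 1/5
check: Δy/Fy = (2091/3380) / (2091/676) = 1/5 ✓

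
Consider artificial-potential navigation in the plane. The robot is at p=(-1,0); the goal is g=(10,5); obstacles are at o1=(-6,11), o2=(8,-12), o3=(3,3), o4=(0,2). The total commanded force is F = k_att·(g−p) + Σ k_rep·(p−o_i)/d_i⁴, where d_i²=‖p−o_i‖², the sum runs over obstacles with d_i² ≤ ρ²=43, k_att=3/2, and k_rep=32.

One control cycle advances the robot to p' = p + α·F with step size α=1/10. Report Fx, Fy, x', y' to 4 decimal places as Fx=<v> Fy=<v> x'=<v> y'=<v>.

F_att = 3/2·(g−p) = 3/2·(11,5) = (16.5000,7.5000)
o1: d²=146 > ρ²=43 → inactive
o2: d²=225 > ρ²=43 → inactive
o3: d²=25 ≤ ρ²=43; F_rep = 32·(-4,-3)/25² = (-0.2048,-0.1536)
o4: d²=5 ≤ ρ²=43; F_rep = 32·(-1,-2)/5² = (-1.2800,-2.5600)
F = F_att + ΣF_rep = (15.0152,4.7864)
p' = p + 1/10·F = (0.5015,0.4786)

Fx=15.0152 Fy=4.7864 x'=0.5015 y'=0.4786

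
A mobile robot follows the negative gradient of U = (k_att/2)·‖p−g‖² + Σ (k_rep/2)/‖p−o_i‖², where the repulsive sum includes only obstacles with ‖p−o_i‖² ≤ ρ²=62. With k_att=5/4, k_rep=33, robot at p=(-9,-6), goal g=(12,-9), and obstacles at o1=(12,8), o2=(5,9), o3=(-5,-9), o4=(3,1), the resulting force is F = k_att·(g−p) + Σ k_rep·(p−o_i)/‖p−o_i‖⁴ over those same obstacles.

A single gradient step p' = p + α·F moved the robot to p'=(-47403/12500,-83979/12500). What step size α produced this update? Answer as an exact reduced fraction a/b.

F_att = 5/4·(g−p) = 5/4·(21,-3) = (26.2500,-3.7500)
o1: d²=637 > ρ²=62 → inactive
o2: d²=421 > ρ²=62 → inactive
o3: d²=25 ≤ ρ²=62; F_rep = 33·(-4,3)/25² = (-0.2112,0.1584)
o4: d²=193 > ρ²=62 → inactive
F = F_att + ΣF_rep = (26.0388,-3.5916)
Δp = p'−p = (5.2078,-0.7183); α = Δx/Fx = (65097/12500) / (65097/2500) = 1/5
check: Δy/Fy = (-8979/12500) / (-8979/2500) = 1/5 ✓

α = 1/5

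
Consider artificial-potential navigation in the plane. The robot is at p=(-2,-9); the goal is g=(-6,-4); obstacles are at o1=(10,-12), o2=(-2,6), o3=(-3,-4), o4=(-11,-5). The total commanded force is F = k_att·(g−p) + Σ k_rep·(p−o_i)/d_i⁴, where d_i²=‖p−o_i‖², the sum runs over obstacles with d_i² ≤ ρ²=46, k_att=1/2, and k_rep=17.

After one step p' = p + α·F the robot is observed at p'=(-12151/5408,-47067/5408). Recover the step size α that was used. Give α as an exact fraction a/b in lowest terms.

F_att = 1/2·(g−p) = 1/2·(-4,5) = (-2.0000,2.5000)
o1: d²=153 > ρ²=46 → inactive
o2: d²=225 > ρ²=46 → inactive
o3: d²=26 ≤ ρ²=46; F_rep = 17·(1,-5)/26² = (0.0251,-0.1257)
o4: d²=97 > ρ²=46 → inactive
F = F_att + ΣF_rep = (-1.9749,2.3743)
Δp = p'−p = (-0.2469,0.2968); α = Δx/Fx = (-1335/5408) / (-1335/676) = 1/8
check: Δy/Fy = (1605/5408) / (1605/676) = 1/8 ✓

α = 1/8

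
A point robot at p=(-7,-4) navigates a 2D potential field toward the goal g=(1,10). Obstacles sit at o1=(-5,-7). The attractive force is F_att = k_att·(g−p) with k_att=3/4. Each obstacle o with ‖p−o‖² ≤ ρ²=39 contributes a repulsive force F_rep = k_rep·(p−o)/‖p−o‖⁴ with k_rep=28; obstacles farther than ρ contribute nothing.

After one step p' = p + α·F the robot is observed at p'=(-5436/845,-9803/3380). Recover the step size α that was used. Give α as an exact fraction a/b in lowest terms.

α = 1/10

F_att = 3/4·(g−p) = 3/4·(8,14) = (6.0000,10.5000)
o1: d²=13 ≤ ρ²=39; F_rep = 28·(-2,3)/13² = (-0.3314,0.4970)
F = F_att + ΣF_rep = (5.6686,10.9970)
Δp = p'−p = (0.5669,1.0997); α = Δx/Fx = (479/845) / (958/169) = 1/10
check: Δy/Fy = (3717/3380) / (3717/338) = 1/10 ✓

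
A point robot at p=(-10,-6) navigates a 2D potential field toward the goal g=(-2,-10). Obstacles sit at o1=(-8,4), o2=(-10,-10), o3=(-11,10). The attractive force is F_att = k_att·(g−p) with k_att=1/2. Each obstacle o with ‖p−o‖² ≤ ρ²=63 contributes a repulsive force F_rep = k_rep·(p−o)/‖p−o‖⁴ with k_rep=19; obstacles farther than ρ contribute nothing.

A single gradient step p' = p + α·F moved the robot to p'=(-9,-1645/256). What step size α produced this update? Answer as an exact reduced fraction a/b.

F_att = 1/2·(g−p) = 1/2·(8,-4) = (4.0000,-2.0000)
o1: d²=104 > ρ²=63 → inactive
o2: d²=16 ≤ ρ²=63; F_rep = 19·(0,4)/16² = (0.0000,0.2969)
o3: d²=257 > ρ²=63 → inactive
F = F_att + ΣF_rep = (4.0000,-1.7031)
Δp = p'−p = (1.0000,-0.4258); α = Δx/Fx = (1) / (4) = 1/4
check: Δy/Fy = (-109/256) / (-109/64) = 1/4 ✓

α = 1/4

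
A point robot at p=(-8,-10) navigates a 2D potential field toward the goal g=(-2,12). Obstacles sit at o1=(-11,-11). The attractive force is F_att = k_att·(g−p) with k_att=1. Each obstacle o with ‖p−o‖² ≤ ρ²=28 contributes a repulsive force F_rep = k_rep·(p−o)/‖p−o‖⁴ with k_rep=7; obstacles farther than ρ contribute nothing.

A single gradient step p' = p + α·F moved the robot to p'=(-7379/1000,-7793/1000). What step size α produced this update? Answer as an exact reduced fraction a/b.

F_att = 1·(g−p) = 1·(6,22) = (6.0000,22.0000)
o1: d²=10 ≤ ρ²=28; F_rep = 7·(3,1)/10² = (0.2100,0.0700)
F = F_att + ΣF_rep = (6.2100,22.0700)
Δp = p'−p = (0.6210,2.2070); α = Δx/Fx = (621/1000) / (621/100) = 1/10
check: Δy/Fy = (2207/1000) / (2207/100) = 1/10 ✓

α = 1/10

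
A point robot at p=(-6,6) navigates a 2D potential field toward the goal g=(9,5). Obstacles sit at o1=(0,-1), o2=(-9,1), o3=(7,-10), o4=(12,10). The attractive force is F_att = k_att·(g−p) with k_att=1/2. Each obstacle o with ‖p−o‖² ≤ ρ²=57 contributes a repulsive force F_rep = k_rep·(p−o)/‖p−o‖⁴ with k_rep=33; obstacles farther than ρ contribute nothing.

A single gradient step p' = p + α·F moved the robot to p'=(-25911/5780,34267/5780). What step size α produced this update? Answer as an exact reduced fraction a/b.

F_att = 1/2·(g−p) = 1/2·(15,-1) = (7.5000,-0.5000)
o1: d²=85 > ρ²=57 → inactive
o2: d²=34 ≤ ρ²=57; F_rep = 33·(3,5)/34² = (0.0856,0.1427)
o3: d²=425 > ρ²=57 → inactive
o4: d²=340 > ρ²=57 → inactive
F = F_att + ΣF_rep = (7.5856,-0.3573)
Δp = p'−p = (1.5171,-0.0715); α = Δx/Fx = (8769/5780) / (8769/1156) = 1/5
check: Δy/Fy = (-413/5780) / (-413/1156) = 1/5 ✓

α = 1/5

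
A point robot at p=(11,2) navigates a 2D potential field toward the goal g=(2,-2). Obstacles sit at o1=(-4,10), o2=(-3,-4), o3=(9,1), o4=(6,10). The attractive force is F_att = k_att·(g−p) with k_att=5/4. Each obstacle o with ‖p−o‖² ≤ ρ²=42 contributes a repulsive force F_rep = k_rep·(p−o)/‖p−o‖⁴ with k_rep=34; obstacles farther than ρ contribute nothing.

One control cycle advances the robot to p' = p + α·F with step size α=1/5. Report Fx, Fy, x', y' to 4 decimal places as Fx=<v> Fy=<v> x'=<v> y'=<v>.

F_att = 5/4·(g−p) = 5/4·(-9,-4) = (-11.2500,-5.0000)
o1: d²=289 > ρ²=42 → inactive
o2: d²=232 > ρ²=42 → inactive
o3: d²=5 ≤ ρ²=42; F_rep = 34·(2,1)/5² = (2.7200,1.3600)
o4: d²=89 > ρ²=42 → inactive
F = F_att + ΣF_rep = (-8.5300,-3.6400)
p' = p + 1/5·F = (9.2940,1.2720)

Fx=-8.5300 Fy=-3.6400 x'=9.2940 y'=1.2720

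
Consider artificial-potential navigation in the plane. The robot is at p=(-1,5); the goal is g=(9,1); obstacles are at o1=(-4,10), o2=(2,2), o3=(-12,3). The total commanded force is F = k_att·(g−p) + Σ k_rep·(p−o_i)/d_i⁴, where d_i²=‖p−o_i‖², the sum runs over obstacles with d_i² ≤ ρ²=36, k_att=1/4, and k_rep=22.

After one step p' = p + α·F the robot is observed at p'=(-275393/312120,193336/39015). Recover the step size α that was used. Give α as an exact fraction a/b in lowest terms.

α = 1/20

F_att = 1/4·(g−p) = 1/4·(10,-4) = (2.5000,-1.0000)
o1: d²=34 ≤ ρ²=36; F_rep = 22·(3,-5)/34² = (0.0571,-0.0952)
o2: d²=18 ≤ ρ²=36; F_rep = 22·(-3,3)/18² = (-0.2037,0.2037)
o3: d²=125 > ρ²=36 → inactive
F = F_att + ΣF_rep = (2.3534,-0.8915)
Δp = p'−p = (0.1177,-0.0446); α = Δx/Fx = (36727/312120) / (36727/15606) = 1/20
check: Δy/Fy = (-1739/39015) / (-6956/7803) = 1/20 ✓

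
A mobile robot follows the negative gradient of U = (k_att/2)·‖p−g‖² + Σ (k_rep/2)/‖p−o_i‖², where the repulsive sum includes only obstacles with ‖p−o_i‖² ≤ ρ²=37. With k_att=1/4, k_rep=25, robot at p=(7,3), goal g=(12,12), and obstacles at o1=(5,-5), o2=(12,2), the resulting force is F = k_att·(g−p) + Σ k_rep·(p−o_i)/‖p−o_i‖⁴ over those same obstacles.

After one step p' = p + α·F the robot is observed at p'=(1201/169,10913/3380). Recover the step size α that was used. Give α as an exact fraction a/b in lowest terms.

F_att = 1/4·(g−p) = 1/4·(5,9) = (1.2500,2.2500)
o1: d²=68 > ρ²=37 → inactive
o2: d²=26 ≤ ρ²=37; F_rep = 25·(-5,1)/26² = (-0.1849,0.0370)
F = F_att + ΣF_rep = (1.0651,2.2870)
Δp = p'−p = (0.1065,0.2287); α = Δx/Fx = (18/169) / (180/169) = 1/10
check: Δy/Fy = (773/3380) / (773/338) = 1/10 ✓

α = 1/10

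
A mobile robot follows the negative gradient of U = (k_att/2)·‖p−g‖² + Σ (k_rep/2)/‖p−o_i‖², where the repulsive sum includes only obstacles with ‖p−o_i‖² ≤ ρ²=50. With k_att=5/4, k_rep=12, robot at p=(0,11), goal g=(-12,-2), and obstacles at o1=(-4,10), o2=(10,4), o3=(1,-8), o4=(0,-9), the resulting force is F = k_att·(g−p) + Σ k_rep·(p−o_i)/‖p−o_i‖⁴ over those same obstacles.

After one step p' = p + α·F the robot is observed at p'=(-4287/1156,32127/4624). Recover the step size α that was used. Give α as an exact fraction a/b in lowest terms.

α = 1/4

F_att = 5/4·(g−p) = 5/4·(-12,-13) = (-15.0000,-16.2500)
o1: d²=17 ≤ ρ²=50; F_rep = 12·(4,1)/17² = (0.1661,0.0415)
o2: d²=149 > ρ²=50 → inactive
o3: d²=362 > ρ²=50 → inactive
o4: d²=400 > ρ²=50 → inactive
F = F_att + ΣF_rep = (-14.8339,-16.2085)
Δp = p'−p = (-3.7085,-4.0521); α = Δx/Fx = (-4287/1156) / (-4287/289) = 1/4
check: Δy/Fy = (-18737/4624) / (-18737/1156) = 1/4 ✓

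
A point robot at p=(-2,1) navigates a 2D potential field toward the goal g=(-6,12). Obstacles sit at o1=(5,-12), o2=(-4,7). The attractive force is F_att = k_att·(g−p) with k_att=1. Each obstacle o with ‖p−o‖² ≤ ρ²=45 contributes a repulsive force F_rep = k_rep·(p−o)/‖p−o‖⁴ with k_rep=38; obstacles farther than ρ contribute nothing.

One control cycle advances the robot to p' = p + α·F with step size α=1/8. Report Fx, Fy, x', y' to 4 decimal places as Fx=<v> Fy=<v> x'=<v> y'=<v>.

Fx=-3.9525 Fy=10.8575 x'=-2.4941 y'=2.3572

F_att = 1·(g−p) = 1·(-4,11) = (-4.0000,11.0000)
o1: d²=218 > ρ²=45 → inactive
o2: d²=40 ≤ ρ²=45; F_rep = 38·(2,-6)/40² = (0.0475,-0.1425)
F = F_att + ΣF_rep = (-3.9525,10.8575)
p' = p + 1/8·F = (-2.4941,2.3572)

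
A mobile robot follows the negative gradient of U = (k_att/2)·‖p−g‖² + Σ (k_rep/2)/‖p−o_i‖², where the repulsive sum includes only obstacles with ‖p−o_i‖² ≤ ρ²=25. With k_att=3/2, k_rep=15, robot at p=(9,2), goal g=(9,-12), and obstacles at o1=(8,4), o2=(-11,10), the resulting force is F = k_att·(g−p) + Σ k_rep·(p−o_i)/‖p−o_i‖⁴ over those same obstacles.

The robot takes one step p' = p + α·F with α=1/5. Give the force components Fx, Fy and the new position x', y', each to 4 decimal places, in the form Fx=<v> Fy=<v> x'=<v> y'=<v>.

Fx=0.6000 Fy=-22.2000 x'=9.1200 y'=-2.4400

F_att = 3/2·(g−p) = 3/2·(0,-14) = (0.0000,-21.0000)
o1: d²=5 ≤ ρ²=25; F_rep = 15·(1,-2)/5² = (0.6000,-1.2000)
o2: d²=464 > ρ²=25 → inactive
F = F_att + ΣF_rep = (0.6000,-22.2000)
p' = p + 1/5·F = (9.1200,-2.4400)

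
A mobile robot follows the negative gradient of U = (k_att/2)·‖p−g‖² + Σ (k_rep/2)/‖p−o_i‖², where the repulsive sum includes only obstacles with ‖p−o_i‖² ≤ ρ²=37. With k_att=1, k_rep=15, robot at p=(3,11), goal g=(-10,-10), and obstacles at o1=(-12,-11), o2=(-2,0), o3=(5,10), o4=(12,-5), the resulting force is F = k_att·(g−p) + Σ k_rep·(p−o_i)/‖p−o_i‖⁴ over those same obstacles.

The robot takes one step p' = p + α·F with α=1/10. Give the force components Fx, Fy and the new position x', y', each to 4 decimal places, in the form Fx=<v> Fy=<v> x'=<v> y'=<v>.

Fx=-14.2000 Fy=-20.4000 x'=1.5800 y'=8.9600

F_att = 1·(g−p) = 1·(-13,-21) = (-13.0000,-21.0000)
o1: d²=709 > ρ²=37 → inactive
o2: d²=146 > ρ²=37 → inactive
o3: d²=5 ≤ ρ²=37; F_rep = 15·(-2,1)/5² = (-1.2000,0.6000)
o4: d²=337 > ρ²=37 → inactive
F = F_att + ΣF_rep = (-14.2000,-20.4000)
p' = p + 1/10·F = (1.5800,8.9600)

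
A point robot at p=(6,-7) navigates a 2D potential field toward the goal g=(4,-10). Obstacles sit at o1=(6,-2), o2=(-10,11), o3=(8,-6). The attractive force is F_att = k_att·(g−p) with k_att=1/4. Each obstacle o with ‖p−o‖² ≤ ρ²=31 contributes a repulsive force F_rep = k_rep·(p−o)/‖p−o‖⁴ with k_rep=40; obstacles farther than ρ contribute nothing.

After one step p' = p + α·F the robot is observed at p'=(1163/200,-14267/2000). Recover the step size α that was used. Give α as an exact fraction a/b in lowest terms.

α = 1/20

F_att = 1/4·(g−p) = 1/4·(-2,-3) = (-0.5000,-0.7500)
o1: d²=25 ≤ ρ²=31; F_rep = 40·(0,-5)/25² = (0.0000,-0.3200)
o2: d²=580 > ρ²=31 → inactive
o3: d²=5 ≤ ρ²=31; F_rep = 40·(-2,-1)/5² = (-3.2000,-1.6000)
F = F_att + ΣF_rep = (-3.7000,-2.6700)
Δp = p'−p = (-0.1850,-0.1335); α = Δx/Fx = (-37/200) / (-37/10) = 1/20
check: Δy/Fy = (-267/2000) / (-267/100) = 1/20 ✓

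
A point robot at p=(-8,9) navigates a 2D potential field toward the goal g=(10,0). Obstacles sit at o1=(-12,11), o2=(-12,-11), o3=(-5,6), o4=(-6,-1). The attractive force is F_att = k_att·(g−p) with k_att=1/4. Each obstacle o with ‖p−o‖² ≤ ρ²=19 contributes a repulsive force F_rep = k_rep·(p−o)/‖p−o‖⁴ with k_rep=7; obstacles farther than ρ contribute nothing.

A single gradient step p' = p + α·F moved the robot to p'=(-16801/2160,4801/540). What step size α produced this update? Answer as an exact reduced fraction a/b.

F_att = 1/4·(g−p) = 1/4·(18,-9) = (4.5000,-2.2500)
o1: d²=20 > ρ²=19 → inactive
o2: d²=416 > ρ²=19 → inactive
o3: d²=18 ≤ ρ²=19; F_rep = 7·(-3,3)/18² = (-0.0648,0.0648)
o4: d²=104 > ρ²=19 → inactive
F = F_att + ΣF_rep = (4.4352,-2.1852)
Δp = p'−p = (0.2218,-0.1093); α = Δx/Fx = (479/2160) / (479/108) = 1/20
check: Δy/Fy = (-59/540) / (-59/27) = 1/20 ✓

α = 1/20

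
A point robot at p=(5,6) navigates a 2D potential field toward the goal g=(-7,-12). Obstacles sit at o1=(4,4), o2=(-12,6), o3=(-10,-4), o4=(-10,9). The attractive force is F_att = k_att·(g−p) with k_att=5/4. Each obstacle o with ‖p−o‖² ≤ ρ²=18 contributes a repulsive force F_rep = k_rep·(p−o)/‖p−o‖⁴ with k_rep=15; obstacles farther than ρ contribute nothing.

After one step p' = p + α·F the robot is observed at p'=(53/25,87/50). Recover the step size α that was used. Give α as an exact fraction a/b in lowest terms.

F_att = 5/4·(g−p) = 5/4·(-12,-18) = (-15.0000,-22.5000)
o1: d²=5 ≤ ρ²=18; F_rep = 15·(1,2)/5² = (0.6000,1.2000)
o2: d²=289 > ρ²=18 → inactive
o3: d²=325 > ρ²=18 → inactive
o4: d²=234 > ρ²=18 → inactive
F = F_att + ΣF_rep = (-14.4000,-21.3000)
Δp = p'−p = (-2.8800,-4.2600); α = Δx/Fx = (-72/25) / (-72/5) = 1/5
check: Δy/Fy = (-213/50) / (-213/10) = 1/5 ✓

α = 1/5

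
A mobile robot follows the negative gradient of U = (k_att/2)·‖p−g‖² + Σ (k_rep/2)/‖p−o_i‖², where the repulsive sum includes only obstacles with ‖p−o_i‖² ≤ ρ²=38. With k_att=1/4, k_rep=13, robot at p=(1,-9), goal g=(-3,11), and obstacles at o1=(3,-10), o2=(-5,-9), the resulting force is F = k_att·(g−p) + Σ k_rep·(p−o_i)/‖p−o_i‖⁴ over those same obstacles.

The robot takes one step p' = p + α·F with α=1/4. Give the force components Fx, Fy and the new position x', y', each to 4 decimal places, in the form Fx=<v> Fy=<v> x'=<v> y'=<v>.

F_att = 1/4·(g−p) = 1/4·(-4,20) = (-1.0000,5.0000)
o1: d²=5 ≤ ρ²=38; F_rep = 13·(-2,1)/5² = (-1.0400,0.5200)
o2: d²=36 ≤ ρ²=38; F_rep = 13·(6,0)/36² = (0.0602,0.0000)
F = F_att + ΣF_rep = (-1.9798,5.5200)
p' = p + 1/4·F = (0.5050,-7.6200)

Fx=-1.9798 Fy=5.5200 x'=0.5050 y'=-7.6200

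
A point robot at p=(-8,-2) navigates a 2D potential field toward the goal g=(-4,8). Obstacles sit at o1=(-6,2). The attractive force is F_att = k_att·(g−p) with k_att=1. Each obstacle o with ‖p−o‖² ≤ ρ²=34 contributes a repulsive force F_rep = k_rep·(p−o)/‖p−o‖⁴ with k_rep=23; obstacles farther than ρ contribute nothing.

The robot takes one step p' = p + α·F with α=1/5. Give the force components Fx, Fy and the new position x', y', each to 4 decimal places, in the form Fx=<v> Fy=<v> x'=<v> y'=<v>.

Fx=3.8850 Fy=9.7700 x'=-7.2230 y'=-0.0460

F_att = 1·(g−p) = 1·(4,10) = (4.0000,10.0000)
o1: d²=20 ≤ ρ²=34; F_rep = 23·(-2,-4)/20² = (-0.1150,-0.2300)
F = F_att + ΣF_rep = (3.8850,9.7700)
p' = p + 1/5·F = (-7.2230,-0.0460)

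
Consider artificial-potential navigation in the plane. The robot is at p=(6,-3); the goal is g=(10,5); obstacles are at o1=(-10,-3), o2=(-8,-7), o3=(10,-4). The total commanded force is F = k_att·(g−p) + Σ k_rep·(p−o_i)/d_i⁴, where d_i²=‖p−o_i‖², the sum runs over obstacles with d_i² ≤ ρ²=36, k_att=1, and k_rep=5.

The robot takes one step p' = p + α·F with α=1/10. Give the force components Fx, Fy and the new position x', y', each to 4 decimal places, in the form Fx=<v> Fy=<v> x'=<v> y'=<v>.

Fx=3.9308 Fy=8.0173 x'=6.3931 y'=-2.1983

F_att = 1·(g−p) = 1·(4,8) = (4.0000,8.0000)
o1: d²=256 > ρ²=36 → inactive
o2: d²=212 > ρ²=36 → inactive
o3: d²=17 ≤ ρ²=36; F_rep = 5·(-4,1)/17² = (-0.0692,0.0173)
F = F_att + ΣF_rep = (3.9308,8.0173)
p' = p + 1/10·F = (6.3931,-2.1983)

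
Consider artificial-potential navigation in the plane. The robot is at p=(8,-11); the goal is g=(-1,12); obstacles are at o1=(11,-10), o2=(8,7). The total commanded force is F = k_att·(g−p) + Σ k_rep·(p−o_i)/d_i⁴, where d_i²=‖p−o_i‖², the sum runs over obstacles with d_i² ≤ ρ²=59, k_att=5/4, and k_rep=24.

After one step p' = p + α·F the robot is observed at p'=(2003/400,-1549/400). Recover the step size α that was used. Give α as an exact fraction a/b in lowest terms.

F_att = 5/4·(g−p) = 5/4·(-9,23) = (-11.2500,28.7500)
o1: d²=10 ≤ ρ²=59; F_rep = 24·(-3,-1)/10² = (-0.7200,-0.2400)
o2: d²=324 > ρ²=59 → inactive
F = F_att + ΣF_rep = (-11.9700,28.5100)
Δp = p'−p = (-2.9925,7.1275); α = Δx/Fx = (-1197/400) / (-1197/100) = 1/4
check: Δy/Fy = (2851/400) / (2851/100) = 1/4 ✓

α = 1/4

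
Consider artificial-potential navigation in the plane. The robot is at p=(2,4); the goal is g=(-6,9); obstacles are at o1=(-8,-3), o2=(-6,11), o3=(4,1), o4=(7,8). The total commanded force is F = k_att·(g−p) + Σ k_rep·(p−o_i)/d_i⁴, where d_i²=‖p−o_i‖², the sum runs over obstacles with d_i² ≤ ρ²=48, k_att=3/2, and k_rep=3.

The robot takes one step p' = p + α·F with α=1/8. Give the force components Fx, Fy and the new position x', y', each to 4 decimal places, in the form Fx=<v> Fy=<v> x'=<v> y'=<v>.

Fx=-12.0444 Fy=7.5461 x'=0.4944 y'=4.9433

F_att = 3/2·(g−p) = 3/2·(-8,5) = (-12.0000,7.5000)
o1: d²=149 > ρ²=48 → inactive
o2: d²=113 > ρ²=48 → inactive
o3: d²=13 ≤ ρ²=48; F_rep = 3·(-2,3)/13² = (-0.0355,0.0533)
o4: d²=41 ≤ ρ²=48; F_rep = 3·(-5,-4)/41² = (-0.0089,-0.0071)
F = F_att + ΣF_rep = (-12.0444,7.5461)
p' = p + 1/8·F = (0.4944,4.9433)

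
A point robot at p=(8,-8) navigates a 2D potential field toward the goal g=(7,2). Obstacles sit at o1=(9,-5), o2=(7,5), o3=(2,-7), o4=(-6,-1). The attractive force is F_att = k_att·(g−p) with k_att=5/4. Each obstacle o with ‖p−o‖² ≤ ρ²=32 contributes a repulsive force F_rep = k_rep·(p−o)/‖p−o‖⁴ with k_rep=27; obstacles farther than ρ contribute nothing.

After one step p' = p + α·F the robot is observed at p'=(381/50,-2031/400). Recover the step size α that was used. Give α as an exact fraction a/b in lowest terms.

F_att = 5/4·(g−p) = 5/4·(-1,10) = (-1.2500,12.5000)
o1: d²=10 ≤ ρ²=32; F_rep = 27·(-1,-3)/10² = (-0.2700,-0.8100)
o2: d²=170 > ρ²=32 → inactive
o3: d²=37 > ρ²=32 → inactive
o4: d²=245 > ρ²=32 → inactive
F = F_att + ΣF_rep = (-1.5200,11.6900)
Δp = p'−p = (-0.3800,2.9225); α = Δx/Fx = (-19/50) / (-38/25) = 1/4
check: Δy/Fy = (1169/400) / (1169/100) = 1/4 ✓

α = 1/4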